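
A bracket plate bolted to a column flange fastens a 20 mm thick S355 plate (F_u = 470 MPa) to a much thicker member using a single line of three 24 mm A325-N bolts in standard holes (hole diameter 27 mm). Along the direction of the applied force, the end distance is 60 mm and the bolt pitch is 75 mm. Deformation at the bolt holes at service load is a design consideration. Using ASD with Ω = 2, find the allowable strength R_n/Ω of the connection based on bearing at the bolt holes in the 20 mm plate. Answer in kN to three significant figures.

804 kN

Per bolt r_n = 1.2 l_c t F_u ≤ 2.4 d t F_u; upper limit = 2.4 × 24 × 20 × 470 / 1000 = 541.4 kN.
Edge bolt: l_c = 60 − 27/2 = 46.5 mm → 1.2 × 46.5 × 20 × 470 / 1000 = 524.5 → r_n = 524.5 kN.
Interior bolts: l_c = 75 − 27 = 48 mm → 1.2 × 48 × 20 × 470 / 1000 = 541.4 → r_n = 541.4 kN.
R_n = 1 × 524.5 + 2 × 541.4 = 1607 kN.
Allowable strength R_n/Ω = 1607 / 2 = 804 kN.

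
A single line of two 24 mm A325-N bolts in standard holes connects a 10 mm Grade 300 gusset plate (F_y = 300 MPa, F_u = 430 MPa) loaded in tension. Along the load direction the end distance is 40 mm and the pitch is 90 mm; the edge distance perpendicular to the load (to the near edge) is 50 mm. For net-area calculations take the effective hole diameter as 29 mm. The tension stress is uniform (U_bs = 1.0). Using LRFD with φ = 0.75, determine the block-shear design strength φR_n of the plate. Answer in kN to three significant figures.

Shear plane L_v = 40 + 1·90 = 130 mm; A_gv = 130 × 10 = 1300 mm².
A_nv = (130 − 1.5·29) × 10 = 865 mm².
A_nt = (50 − 0.5·29) × 10 = 355 mm².
0.6 F_u A_nv = 223.2 kN; 0.6 F_y A_gv = 234 kN → shear rupture governs the shear term.
R_n = 223.2 + 1.0 × 430 × 355 / 1000 = 375.8 kN.
Design strength φR_n = 0.75 × 375.8 = 282 kN.

282 kN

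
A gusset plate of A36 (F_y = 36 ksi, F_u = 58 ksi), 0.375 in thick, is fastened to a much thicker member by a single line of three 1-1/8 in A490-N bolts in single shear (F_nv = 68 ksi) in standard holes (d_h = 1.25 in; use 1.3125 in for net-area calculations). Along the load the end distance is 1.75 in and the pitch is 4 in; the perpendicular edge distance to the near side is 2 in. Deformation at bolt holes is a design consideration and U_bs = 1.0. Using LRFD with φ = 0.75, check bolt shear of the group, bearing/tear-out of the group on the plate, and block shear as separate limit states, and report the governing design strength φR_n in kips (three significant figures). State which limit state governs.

Bolt shear: A_b = π·1.125²/4 = 0.994 in²; R_n = 68 × 0.994 × 3 × 1 = 202.8 kips → 0.75 × 202.8 = 152 kips.
Bearing: edge l_c = 1.125, r_n = 29.36 kips; interior l_c = 2.75, r_n = 58.72 kips; R_n = 29.36 + 2·58.72 = 146.8 kips → 110 kips.
Block shear: A_gv = 3.656, A_nv = 2.426, A_nt = 0.5039 in²; R_n = min(0.6F_uA_nv, 0.6F_yA_gv) + U_bs·F_u·A_nt = 108.2 kips → 81.2 kips.
Block shear governs: 81.2 kips.

81.2 kips (block shear governs)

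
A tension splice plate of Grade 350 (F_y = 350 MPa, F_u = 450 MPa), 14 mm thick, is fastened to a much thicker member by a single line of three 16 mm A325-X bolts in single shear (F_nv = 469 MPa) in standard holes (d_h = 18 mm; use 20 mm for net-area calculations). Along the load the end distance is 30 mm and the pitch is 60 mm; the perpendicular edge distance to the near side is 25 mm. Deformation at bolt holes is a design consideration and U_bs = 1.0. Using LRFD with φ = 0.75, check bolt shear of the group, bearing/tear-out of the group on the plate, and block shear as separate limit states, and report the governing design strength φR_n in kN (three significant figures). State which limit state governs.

212 kN (bolt shear governs)

Bolt shear: A_b = π·16²/4 = 201.1 mm²; R_n = 469 × 201.1 × 3 × 1 / 1000 = 282.9 kN → 0.75 × 282.9 = 212 kN.
Bearing: edge l_c = 21, r_n = 158.8 kN; interior l_c = 42, r_n = 241.9 kN; R_n = 158.8 + 2·241.9 = 642.6 kN → 482 kN.
Block shear: A_gv = 2100, A_nv = 1400, A_nt = 210 mm²; R_n = min(0.6F_uA_nv, 0.6F_yA_gv) + U_bs·F_u·A_nt = 472.5 kN → 354 kN.
Bolt shear governs: 212 kN.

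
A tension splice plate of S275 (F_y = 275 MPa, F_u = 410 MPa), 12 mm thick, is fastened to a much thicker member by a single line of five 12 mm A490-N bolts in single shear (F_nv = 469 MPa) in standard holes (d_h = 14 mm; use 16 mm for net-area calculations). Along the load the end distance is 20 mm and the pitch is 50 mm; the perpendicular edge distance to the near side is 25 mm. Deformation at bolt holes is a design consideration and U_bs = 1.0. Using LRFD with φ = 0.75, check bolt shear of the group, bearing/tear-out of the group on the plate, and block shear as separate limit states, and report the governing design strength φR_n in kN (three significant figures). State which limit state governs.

Bolt shear: A_b = π·12²/4 = 113.1 mm²; R_n = 469 × 113.1 × 5 × 1 / 1000 = 265.2 kN → 0.75 × 265.2 = 199 kN.
Bearing: edge l_c = 13, r_n = 76.75 kN; interior l_c = 36, r_n = 141.7 kN; R_n = 76.75 + 4·141.7 = 643.5 kN → 483 kN.
Block shear: A_gv = 2640, A_nv = 1776, A_nt = 204 mm²; R_n = min(0.6F_uA_nv, 0.6F_yA_gv) + U_bs·F_u·A_nt = 519.2 kN → 389 kN.
Bolt shear governs: 199 kN.

199 kN (bolt shear governs)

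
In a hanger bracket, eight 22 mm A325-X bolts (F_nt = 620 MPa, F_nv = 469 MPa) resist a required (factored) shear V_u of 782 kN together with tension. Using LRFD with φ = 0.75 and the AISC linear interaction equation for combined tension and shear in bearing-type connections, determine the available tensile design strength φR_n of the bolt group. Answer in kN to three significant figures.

805 kN

A_b = π·22²/4 = 380.1 mm²; f_rv = 782 × 1000 / (8 × 380.1) = 257.1 MPa.
F'_nt = 1.3 F_nt − (F_nt / φF_nv) f_rv = 1.3·620 − (620/(0.75·469))·257.1 = 352.7 MPa, capped at F_nt → F'_nt = 352.7 MPa.
R_n = F'_nt · A_b · n = 352.7 × 380.1 × 8 / 1000 = 1073 kN.
Design strength φR_n = 0.75 × 1073 = 805 kN.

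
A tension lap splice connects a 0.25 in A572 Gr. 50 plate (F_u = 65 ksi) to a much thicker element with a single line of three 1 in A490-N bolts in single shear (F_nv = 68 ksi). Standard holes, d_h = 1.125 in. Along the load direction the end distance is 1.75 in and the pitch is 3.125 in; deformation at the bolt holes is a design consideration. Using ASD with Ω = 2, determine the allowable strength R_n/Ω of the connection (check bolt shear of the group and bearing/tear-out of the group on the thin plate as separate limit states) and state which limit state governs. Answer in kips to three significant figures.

50.6 kips (bearing governs)

Bolt shear: A_b = π·1²/4 = 0.7854 in²; R_n = 68 × 0.7854 × 3 × 1 = 160.2 kips → 160.2 / 2 = 80.1 kips.
Bearing (1.2 l_c t F_u ≤ 2.4 d t F_u): upper limit = 2.4·1·0.25·65 = 39 kips.
  Edge l_c = 1.75 − 1.125/2 = 1.188 → r_n = 23.16 kips; interior l_c = 3.125 − 1.125 = 2 → r_n = 39 kips.
  R_n,bearing = 1·23.16 + 2·39 = 101.2 kips → 101.2 / 2 = 50.6 kips.
Bearing governs: 50.6 kips.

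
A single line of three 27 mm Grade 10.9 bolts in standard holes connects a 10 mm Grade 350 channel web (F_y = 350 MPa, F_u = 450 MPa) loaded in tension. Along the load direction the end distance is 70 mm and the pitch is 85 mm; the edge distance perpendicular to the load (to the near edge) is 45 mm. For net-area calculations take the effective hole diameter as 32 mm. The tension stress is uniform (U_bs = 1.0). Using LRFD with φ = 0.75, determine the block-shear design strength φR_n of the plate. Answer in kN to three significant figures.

422 kN

Shear plane L_v = 70 + 2·85 = 240 mm; A_gv = 240 × 10 = 2400 mm².
A_nv = (240 − 2.5·32) × 10 = 1600 mm².
A_nt = (45 − 0.5·32) × 10 = 290 mm².
0.6 F_u A_nv = 432 kN; 0.6 F_y A_gv = 504 kN → shear rupture governs the shear term.
R_n = 432 + 1.0 × 450 × 290 / 1000 = 562.5 kN.
Design strength φR_n = 0.75 × 562.5 = 422 kN.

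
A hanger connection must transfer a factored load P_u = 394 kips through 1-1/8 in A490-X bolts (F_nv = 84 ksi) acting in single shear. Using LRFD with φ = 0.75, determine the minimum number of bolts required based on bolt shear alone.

7 bolts

A_b = π·1.125²/4 = 0.994 in².
Per-bolt design strength φR_n = 0.75 × 84 × 0.994 × 1 = 62.62 kips.
n ≥ 394 / 62.62 = 6.292 → use 7 bolts.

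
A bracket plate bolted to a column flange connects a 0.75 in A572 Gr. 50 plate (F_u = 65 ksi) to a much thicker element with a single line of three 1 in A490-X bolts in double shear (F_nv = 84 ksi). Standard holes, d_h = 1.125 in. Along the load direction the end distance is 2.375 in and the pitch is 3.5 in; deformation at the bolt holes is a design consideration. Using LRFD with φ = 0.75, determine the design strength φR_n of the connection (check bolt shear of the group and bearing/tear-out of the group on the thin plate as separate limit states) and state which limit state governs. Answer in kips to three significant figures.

255 kips (bearing governs)

Bolt shear: A_b = π·1²/4 = 0.7854 in²; R_n = 84 × 0.7854 × 3 × 2 = 395.8 kips → 0.75 × 395.8 = 297 kips.
Bearing (1.2 l_c t F_u ≤ 2.4 d t F_u): upper limit = 2.4·1·0.75·65 = 117 kips.
  Edge l_c = 2.375 − 1.125/2 = 1.812 → r_n = 106 kips; interior l_c = 3.5 − 1.125 = 2.375 → r_n = 117 kips.
  R_n,bearing = 1·106 + 2·117 = 340 kips → 0.75 × 340 = 255 kips.
Bearing governs: 255 kips.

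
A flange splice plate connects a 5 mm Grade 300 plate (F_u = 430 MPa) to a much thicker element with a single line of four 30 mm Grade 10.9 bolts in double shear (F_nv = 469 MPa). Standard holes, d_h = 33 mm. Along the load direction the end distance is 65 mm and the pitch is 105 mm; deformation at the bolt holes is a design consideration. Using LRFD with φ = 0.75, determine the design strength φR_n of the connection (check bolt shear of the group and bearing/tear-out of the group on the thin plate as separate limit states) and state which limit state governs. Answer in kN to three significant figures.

Bolt shear: A_b = π·30²/4 = 706.9 mm²; R_n = 469 × 706.9 × 4 × 2 / 1000 = 2652 kN → 0.75 × 2652 = 1990 kN.
Bearing (1.2 l_c t F_u ≤ 2.4 d t F_u): upper limit = 2.4·30·5·430 / 1000 = 154.8 kN.
  Edge l_c = 65 − 33/2 = 48.5 → r_n = 125.1 kN; interior l_c = 105 − 33 = 72 → r_n = 154.8 kN.
  R_n,bearing = 1·125.1 + 3·154.8 = 589.5 kN → 0.75 × 589.5 = 442 kN.
Bearing governs: 442 kN.

442 kN (bearing governs)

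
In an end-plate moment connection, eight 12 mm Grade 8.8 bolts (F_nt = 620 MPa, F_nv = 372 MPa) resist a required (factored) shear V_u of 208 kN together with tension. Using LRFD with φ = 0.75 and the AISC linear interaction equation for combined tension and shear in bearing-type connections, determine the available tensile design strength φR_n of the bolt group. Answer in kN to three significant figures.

200 kN

A_b = π·12²/4 = 113.1 mm²; f_rv = 208 × 1000 / (8 × 113.1) = 229.9 MPa.
F'_nt = 1.3 F_nt − (F_nt / φF_nv) f_rv = 1.3·620 − (620/(0.75·372))·229.9 = 295.1 MPa, capped at F_nt → F'_nt = 295.1 MPa.
R_n = F'_nt · A_b · n = 295.1 × 113.1 × 8 / 1000 = 267 kN.
Design strength φR_n = 0.75 × 267 = 200 kN.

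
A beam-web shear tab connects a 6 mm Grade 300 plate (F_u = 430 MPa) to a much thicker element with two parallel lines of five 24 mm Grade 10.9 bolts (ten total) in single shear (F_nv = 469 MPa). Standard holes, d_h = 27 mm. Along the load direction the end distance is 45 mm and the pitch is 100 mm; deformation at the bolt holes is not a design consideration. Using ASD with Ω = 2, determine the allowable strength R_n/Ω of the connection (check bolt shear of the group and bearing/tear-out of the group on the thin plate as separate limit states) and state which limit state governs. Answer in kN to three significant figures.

Bolt shear: A_b = π·24²/4 = 452.4 mm²; R_n = 469 × 452.4 × 10 × 1 / 1000 = 2122 kN → 2122 / 2 = 1060 kN.
Bearing (1.5 l_c t F_u ≤ 3.0 d t F_u): upper limit = 3.0·24·6·430 / 1000 = 185.8 kN.
  Edge l_c = 45 − 27/2 = 31.5 → r_n = 121.9 kN; interior l_c = 100 − 27 = 73 → r_n = 185.8 kN.
  R_n,bearing = 2·121.9 + 8·185.8 = 1730 kN → 1730 / 2 = 865 kN.
Bearing governs: 865 kN.

865 kN (bearing governs)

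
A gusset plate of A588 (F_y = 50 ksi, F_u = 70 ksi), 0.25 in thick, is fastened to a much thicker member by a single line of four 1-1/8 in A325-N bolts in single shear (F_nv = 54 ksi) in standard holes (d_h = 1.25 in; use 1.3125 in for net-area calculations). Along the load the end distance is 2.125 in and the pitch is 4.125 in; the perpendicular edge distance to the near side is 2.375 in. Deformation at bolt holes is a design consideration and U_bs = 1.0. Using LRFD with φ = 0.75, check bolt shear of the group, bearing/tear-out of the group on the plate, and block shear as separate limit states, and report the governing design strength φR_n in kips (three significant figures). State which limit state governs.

101 kips (block shear governs)

Bolt shear: A_b = π·1.125²/4 = 0.994 in²; R_n = 54 × 0.994 × 4 × 1 = 214.7 kips → 0.75 × 214.7 = 161 kips.
Bearing: edge l_c = 1.5, r_n = 31.5 kips; interior l_c = 2.875, r_n = 47.25 kips; R_n = 31.5 + 3·47.25 = 173.2 kips → 130 kips.
Block shear: A_gv = 3.625, A_nv = 2.477, A_nt = 0.4297 in²; R_n = min(0.6F_uA_nv, 0.6F_yA_gv) + U_bs·F_u·A_nt = 134.1 kips → 101 kips.
Block shear governs: 101 kips.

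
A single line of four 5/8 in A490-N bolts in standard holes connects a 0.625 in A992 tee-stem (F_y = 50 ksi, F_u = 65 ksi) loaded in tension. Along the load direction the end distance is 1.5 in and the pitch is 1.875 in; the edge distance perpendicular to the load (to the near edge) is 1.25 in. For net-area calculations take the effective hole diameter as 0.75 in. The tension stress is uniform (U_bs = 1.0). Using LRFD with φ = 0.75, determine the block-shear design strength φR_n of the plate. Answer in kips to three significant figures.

Shear plane L_v = 1.5 + 3·1.875 = 7.125 in; A_gv = 7.125 × 0.625 = 4.453 in².
A_nv = (7.125 − 3.5·0.75) × 0.625 = 2.812 in².
A_nt = (1.25 − 0.5·0.75) × 0.625 = 0.5469 in².
0.6 F_u A_nv = 109.7 kips; 0.6 F_y A_gv = 133.6 kips → shear rupture governs the shear term.
R_n = 109.7 + 1.0 × 65 × 0.5469 = 145.2 kips.
Design strength φR_n = 0.75 × 145.2 = 109 kips.

109 kips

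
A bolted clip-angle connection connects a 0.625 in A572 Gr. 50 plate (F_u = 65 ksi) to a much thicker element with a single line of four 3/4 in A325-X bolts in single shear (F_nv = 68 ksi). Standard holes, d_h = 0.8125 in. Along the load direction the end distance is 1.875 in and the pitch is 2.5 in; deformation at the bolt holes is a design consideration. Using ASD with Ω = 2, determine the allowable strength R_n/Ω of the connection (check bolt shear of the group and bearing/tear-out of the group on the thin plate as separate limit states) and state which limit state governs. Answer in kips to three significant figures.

Bolt shear: A_b = π·0.75²/4 = 0.4418 in²; R_n = 68 × 0.4418 × 4 × 1 = 120.2 kips → 120.2 / 2 = 60.1 kips.
Bearing (1.2 l_c t F_u ≤ 2.4 d t F_u): upper limit = 2.4·0.75·0.625·65 = 73.12 kips.
  Edge l_c = 1.875 − 0.8125/2 = 1.469 → r_n = 71.6 kips; interior l_c = 2.5 − 0.8125 = 1.688 → r_n = 73.12 kips.
  R_n,bearing = 1·71.6 + 3·73.12 = 291 kips → 291 / 2 = 145 kips.
Bolt shear governs: 60.1 kips.

60.1 kips (bolt shear governs)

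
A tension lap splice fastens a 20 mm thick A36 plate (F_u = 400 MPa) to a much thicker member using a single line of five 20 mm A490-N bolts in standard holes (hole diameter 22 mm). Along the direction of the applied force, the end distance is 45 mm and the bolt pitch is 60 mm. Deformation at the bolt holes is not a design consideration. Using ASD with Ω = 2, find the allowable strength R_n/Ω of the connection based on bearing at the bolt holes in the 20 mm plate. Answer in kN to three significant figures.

1120 kN

Per bolt r_n = 1.5 l_c t F_u ≤ 3.0 d t F_u; upper limit = 3.0 × 20 × 20 × 400 / 1000 = 480 kN.
Edge bolt: l_c = 45 − 22/2 = 34 mm → 1.5 × 34 × 20 × 400 / 1000 = 408 → r_n = 408 kN.
Interior bolts: l_c = 60 − 22 = 38 mm → 1.5 × 38 × 20 × 400 / 1000 = 456 → r_n = 456 kN.
R_n = 1 × 408 + 4 × 456 = 2232 kN.
Allowable strength R_n/Ω = 2232 / 2 = 1120 kN.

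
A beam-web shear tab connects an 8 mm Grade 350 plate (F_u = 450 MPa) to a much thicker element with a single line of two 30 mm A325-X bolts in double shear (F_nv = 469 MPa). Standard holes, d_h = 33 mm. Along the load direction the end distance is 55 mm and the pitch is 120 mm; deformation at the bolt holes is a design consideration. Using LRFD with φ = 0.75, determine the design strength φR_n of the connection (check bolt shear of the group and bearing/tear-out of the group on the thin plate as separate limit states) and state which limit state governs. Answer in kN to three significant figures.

Bolt shear: A_b = π·30²/4 = 706.9 mm²; R_n = 469 × 706.9 × 2 × 2 / 1000 = 1326 kN → 0.75 × 1326 = 995 kN.
Bearing (1.2 l_c t F_u ≤ 2.4 d t F_u): upper limit = 2.4·30·8·450 / 1000 = 259.2 kN.
  Edge l_c = 55 − 33/2 = 38.5 → r_n = 166.3 kN; interior l_c = 120 − 33 = 87 → r_n = 259.2 kN.
  R_n,bearing = 1·166.3 + 1·259.2 = 425.5 kN → 0.75 × 425.5 = 319 kN.
Bearing governs: 319 kN.

319 kN (bearing governs)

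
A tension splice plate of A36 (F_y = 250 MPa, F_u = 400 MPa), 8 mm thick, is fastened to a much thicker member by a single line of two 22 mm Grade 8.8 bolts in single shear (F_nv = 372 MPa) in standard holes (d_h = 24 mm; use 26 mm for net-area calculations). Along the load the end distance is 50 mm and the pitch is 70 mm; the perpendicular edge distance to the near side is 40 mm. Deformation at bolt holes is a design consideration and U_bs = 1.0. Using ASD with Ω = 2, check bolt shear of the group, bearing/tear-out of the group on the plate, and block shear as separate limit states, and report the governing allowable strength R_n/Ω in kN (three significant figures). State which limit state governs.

115 kN (block shear governs)

Bolt shear: A_b = π·22²/4 = 380.1 mm²; R_n = 372 × 380.1 × 2 × 1 / 1000 = 282.8 kN → 282.8 / 2 = 141 kN.
Bearing: edge l_c = 38, r_n = 145.9 kN; interior l_c = 46, r_n = 169 kN; R_n = 145.9 + 1·169 = 314.9 kN → 157 kN.
Block shear: A_gv = 960, A_nv = 648, A_nt = 216 mm²; R_n = min(0.6F_uA_nv, 0.6F_yA_gv) + U_bs·F_u·A_nt = 230.4 kN → 115 kN.
Block shear governs: 115 kN.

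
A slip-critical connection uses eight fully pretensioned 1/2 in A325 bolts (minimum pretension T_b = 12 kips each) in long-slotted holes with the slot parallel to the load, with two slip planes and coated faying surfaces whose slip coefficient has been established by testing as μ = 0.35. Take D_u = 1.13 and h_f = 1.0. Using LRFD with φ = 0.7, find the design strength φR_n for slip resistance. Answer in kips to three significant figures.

53.2 kips

R_n = μ · D_u · h_f · T_b · n_s · n_b = 0.35 × 1.13 × 1.0 × 12 × 2 × 8 = 75.94 kips.
Design strength φR_n = 0.7 × 75.94 = 53.2 kips.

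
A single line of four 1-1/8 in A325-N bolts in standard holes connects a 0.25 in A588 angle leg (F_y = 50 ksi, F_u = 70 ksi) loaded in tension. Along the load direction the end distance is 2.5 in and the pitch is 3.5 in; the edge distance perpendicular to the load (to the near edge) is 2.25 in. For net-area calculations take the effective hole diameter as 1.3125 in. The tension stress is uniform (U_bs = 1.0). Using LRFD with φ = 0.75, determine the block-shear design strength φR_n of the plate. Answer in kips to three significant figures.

Shear plane L_v = 2.5 + 3·3.5 = 13 in; A_gv = 13 × 0.25 = 3.25 in².
A_nv = (13 − 3.5·1.3125) × 0.25 = 2.102 in².
A_nt = (2.25 − 0.5·1.3125) × 0.25 = 0.3984 in².
0.6 F_u A_nv = 88.27 kips; 0.6 F_y A_gv = 97.5 kips → shear rupture governs the shear term.
R_n = 88.27 + 1.0 × 70 × 0.3984 = 116.2 kips.
Design strength φR_n = 0.75 × 116.2 = 87.1 kips.

87.1 kips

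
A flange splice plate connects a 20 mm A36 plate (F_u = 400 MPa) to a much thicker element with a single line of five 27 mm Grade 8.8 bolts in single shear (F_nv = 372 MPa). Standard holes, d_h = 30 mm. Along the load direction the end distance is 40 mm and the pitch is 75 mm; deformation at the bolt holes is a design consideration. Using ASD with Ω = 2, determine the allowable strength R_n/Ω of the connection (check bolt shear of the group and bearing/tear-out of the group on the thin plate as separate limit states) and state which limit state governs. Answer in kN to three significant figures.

Bolt shear: A_b = π·27²/4 = 572.6 mm²; R_n = 372 × 572.6 × 5 × 1 / 1000 = 1065 kN → 1065 / 2 = 532 kN.
Bearing (1.2 l_c t F_u ≤ 2.4 d t F_u): upper limit = 2.4·27·20·400 / 1000 = 518.4 kN.
  Edge l_c = 40 − 30/2 = 25 → r_n = 240 kN; interior l_c = 75 − 30 = 45 → r_n = 432 kN.
  R_n,bearing = 1·240 + 4·432 = 1968 kN → 1968 / 2 = 984 kN.
Bolt shear governs: 532 kN.

532 kN (bolt shear governs)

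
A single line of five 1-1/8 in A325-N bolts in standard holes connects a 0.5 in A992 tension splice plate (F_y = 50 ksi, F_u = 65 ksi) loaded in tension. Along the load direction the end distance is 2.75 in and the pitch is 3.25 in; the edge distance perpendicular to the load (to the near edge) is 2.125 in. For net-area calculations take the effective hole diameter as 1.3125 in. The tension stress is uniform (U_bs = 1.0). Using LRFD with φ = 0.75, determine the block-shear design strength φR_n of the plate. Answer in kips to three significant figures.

180 kips

Shear plane L_v = 2.75 + 4·3.25 = 15.75 in; A_gv = 15.75 × 0.5 = 7.875 in².
A_nv = (15.75 − 4.5·1.3125) × 0.5 = 4.922 in².
A_nt = (2.125 − 0.5·1.3125) × 0.5 = 0.7344 in².
0.6 F_u A_nv = 192 kips; 0.6 F_y A_gv = 236.2 kips → shear rupture governs the shear term.
R_n = 192 + 1.0 × 65 × 0.7344 = 239.7 kips.
Design strength φR_n = 0.75 × 239.7 = 180 kips.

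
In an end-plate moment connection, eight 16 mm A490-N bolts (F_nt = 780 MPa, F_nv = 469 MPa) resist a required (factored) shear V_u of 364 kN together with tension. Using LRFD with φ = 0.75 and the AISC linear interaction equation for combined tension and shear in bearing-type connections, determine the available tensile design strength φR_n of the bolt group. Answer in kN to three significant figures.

A_b = π·16²/4 = 201.1 mm²; f_rv = 364 × 1000 / (8 × 201.1) = 226.3 MPa.
F'_nt = 1.3 F_nt − (F_nt / φF_nv) f_rv = 1.3·780 − (780/(0.75·469))·226.3 = 512.2 MPa, capped at F_nt → F'_nt = 512.2 MPa.
R_n = F'_nt · A_b · n = 512.2 × 201.1 × 8 / 1000 = 823.9 kN.
Design strength φR_n = 0.75 × 823.9 = 618 kN.

618 kN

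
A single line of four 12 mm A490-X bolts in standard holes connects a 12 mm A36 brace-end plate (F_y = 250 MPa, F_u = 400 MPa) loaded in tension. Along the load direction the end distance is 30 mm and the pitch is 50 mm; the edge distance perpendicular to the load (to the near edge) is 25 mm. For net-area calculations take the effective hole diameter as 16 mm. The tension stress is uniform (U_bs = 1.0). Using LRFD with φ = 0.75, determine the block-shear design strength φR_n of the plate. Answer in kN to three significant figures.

304 kN

Shear plane L_v = 30 + 3·50 = 180 mm; A_gv = 180 × 12 = 2160 mm².
A_nv = (180 − 3.5·16) × 12 = 1488 mm².
A_nt = (25 − 0.5·16) × 12 = 204 mm².
0.6 F_u A_nv = 357.1 kN; 0.6 F_y A_gv = 324 kN → shear yielding governs the shear term.
R_n = 324 + 1.0 × 400 × 204 / 1000 = 405.6 kN.
Design strength φR_n = 0.75 × 405.6 = 304 kN.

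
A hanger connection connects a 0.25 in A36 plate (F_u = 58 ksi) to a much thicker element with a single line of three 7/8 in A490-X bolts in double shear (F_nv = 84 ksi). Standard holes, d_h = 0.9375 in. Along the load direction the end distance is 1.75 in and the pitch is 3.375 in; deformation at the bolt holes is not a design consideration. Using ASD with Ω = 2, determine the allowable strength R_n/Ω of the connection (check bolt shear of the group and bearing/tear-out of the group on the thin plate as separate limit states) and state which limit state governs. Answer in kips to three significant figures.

52 kips (bearing governs)

Bolt shear: A_b = π·0.875²/4 = 0.6013 in²; R_n = 84 × 0.6013 × 3 × 2 = 303.1 kips → 303.1 / 2 = 152 kips.
Bearing (1.5 l_c t F_u ≤ 3.0 d t F_u): upper limit = 3.0·0.875·0.25·58 = 38.06 kips.
  Edge l_c = 1.75 − 0.9375/2 = 1.281 → r_n = 27.87 kips; interior l_c = 3.375 − 0.9375 = 2.438 → r_n = 38.06 kips.
  R_n,bearing = 1·27.87 + 2·38.06 = 104 kips → 104 / 2 = 52 kips.
Bearing governs: 52 kips.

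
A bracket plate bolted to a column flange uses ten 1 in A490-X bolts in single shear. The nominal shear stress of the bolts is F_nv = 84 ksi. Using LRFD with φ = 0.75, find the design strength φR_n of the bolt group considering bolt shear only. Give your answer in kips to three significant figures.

A_b = π × 1² / 4 = 0.7854 in².
R_n = F_nv · A_b · n · n_s = 84 × 0.7854 × 10 × 1 = 659.7 kips.
Design strength φR_n = 0.75 × 659.7 = 495 kips.

495 kips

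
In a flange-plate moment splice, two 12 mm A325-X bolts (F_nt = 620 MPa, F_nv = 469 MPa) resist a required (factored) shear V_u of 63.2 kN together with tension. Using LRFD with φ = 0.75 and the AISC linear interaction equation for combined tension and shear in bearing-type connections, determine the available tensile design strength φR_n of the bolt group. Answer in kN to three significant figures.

53.2 kN

A_b = π·12²/4 = 113.1 mm²; f_rv = 63.2 × 1000 / (2 × 113.1) = 279.4 MPa.
F'_nt = 1.3 F_nt − (F_nt / φF_nv) f_rv = 1.3·620 − (620/(0.75·469))·279.4 = 313.5 MPa, capped at F_nt → F'_nt = 313.5 MPa.
R_n = F'_nt · A_b · n = 313.5 × 113.1 × 2 / 1000 = 70.92 kN.
Design strength φR_n = 0.75 × 70.92 = 53.2 kN.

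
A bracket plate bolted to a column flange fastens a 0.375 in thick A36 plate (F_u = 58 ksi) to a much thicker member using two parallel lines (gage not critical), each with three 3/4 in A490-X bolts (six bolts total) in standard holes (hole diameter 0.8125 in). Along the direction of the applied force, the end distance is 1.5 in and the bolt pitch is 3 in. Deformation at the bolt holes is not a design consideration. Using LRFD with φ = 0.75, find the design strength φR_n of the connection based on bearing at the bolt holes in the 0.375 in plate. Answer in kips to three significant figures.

Per bolt r_n = 1.5 l_c t F_u ≤ 3.0 d t F_u; upper limit = 3.0 × 0.75 × 0.375 × 58 = 48.94 kips.
Edge bolt: l_c = 1.5 − 0.8125/2 = 1.094 in → 1.5 × 1.094 × 0.375 × 58 = 35.68 → r_n = 35.68 kips.
Interior bolts: l_c = 3 − 0.8125 = 2.188 in → 1.5 × 2.188 × 0.375 × 58 = 71.37 → r_n = 48.94 kips.
R_n = 2 × 35.68 + 4 × 48.94 = 267.1 kips.
Design strength φR_n = 0.75 × 267.1 = 200 kips.

200 kips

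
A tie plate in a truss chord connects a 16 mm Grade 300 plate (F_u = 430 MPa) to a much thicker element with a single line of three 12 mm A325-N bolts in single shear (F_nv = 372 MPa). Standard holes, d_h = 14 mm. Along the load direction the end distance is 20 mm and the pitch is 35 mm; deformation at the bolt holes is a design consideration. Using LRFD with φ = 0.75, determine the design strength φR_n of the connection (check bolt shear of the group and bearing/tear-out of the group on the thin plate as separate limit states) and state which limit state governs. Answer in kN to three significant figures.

94.7 kN (bolt shear governs)

Bolt shear: A_b = π·12²/4 = 113.1 mm²; R_n = 372 × 113.1 × 3 × 1 / 1000 = 126.2 kN → 0.75 × 126.2 = 94.7 kN.
Bearing (1.2 l_c t F_u ≤ 2.4 d t F_u): upper limit = 2.4·12·16·430 / 1000 = 198.1 kN.
  Edge l_c = 20 − 14/2 = 13 → r_n = 107.3 kN; interior l_c = 35 − 14 = 21 → r_n = 173.4 kN.
  R_n,bearing = 1·107.3 + 2·173.4 = 454.1 kN → 0.75 × 454.1 = 341 kN.
Bolt shear governs: 94.7 kN.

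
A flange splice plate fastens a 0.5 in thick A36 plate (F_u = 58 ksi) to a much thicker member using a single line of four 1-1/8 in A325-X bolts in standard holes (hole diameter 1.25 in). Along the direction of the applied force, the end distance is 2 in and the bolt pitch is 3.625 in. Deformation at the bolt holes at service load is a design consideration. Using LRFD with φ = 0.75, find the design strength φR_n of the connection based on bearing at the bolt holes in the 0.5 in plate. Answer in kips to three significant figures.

212 kips

Per bolt r_n = 1.2 l_c t F_u ≤ 2.4 d t F_u; upper limit = 2.4 × 1.125 × 0.5 × 58 = 78.3 kips.
Edge bolt: l_c = 2 − 1.25/2 = 1.375 in → 1.2 × 1.375 × 0.5 × 58 = 47.85 → r_n = 47.85 kips.
Interior bolts: l_c = 3.625 − 1.25 = 2.375 in → 1.2 × 2.375 × 0.5 × 58 = 82.65 → r_n = 78.3 kips.
R_n = 1 × 47.85 + 3 × 78.3 = 282.8 kips.
Design strength φR_n = 0.75 × 282.8 = 212 kips.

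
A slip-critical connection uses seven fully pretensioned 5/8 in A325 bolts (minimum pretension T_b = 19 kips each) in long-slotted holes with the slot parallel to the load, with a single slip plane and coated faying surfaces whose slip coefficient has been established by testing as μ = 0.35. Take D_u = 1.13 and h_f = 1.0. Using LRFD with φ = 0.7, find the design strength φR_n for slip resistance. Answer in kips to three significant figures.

36.8 kips

R_n = μ · D_u · h_f · T_b · n_s · n_b = 0.35 × 1.13 × 1.0 × 19 × 1 × 7 = 52.6 kips.
Design strength φR_n = 0.7 × 52.6 = 36.8 kips.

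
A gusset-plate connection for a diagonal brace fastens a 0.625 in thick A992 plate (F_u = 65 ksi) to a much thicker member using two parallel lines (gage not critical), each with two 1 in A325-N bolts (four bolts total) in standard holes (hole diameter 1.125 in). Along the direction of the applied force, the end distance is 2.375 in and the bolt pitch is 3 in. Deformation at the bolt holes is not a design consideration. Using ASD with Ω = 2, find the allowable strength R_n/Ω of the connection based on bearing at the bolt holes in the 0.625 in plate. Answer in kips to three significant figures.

Per bolt r_n = 1.5 l_c t F_u ≤ 3.0 d t F_u; upper limit = 3.0 × 1 × 0.625 × 65 = 121.9 kips.
Edge bolt: l_c = 2.375 − 1.125/2 = 1.812 in → 1.5 × 1.812 × 0.625 × 65 = 110.4 → r_n = 110.4 kips.
Interior bolts: l_c = 3 − 1.125 = 1.875 in → 1.5 × 1.875 × 0.625 × 65 = 114.3 → r_n = 114.3 kips.
R_n = 2 × 110.4 + 2 × 114.3 = 449.4 kips.
Allowable strength R_n/Ω = 449.4 / 2 = 225 kips.

225 kips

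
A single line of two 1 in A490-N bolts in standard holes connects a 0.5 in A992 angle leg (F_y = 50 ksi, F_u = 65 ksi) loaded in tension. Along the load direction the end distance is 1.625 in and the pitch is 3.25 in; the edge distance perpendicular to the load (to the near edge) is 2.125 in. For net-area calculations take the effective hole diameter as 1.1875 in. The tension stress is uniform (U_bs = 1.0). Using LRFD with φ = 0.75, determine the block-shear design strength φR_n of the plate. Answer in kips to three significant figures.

82.6 kips

Shear plane L_v = 1.625 + 1·3.25 = 4.875 in; A_gv = 4.875 × 0.5 = 2.438 in².
A_nv = (4.875 − 1.5·1.1875) × 0.5 = 1.547 in².
A_nt = (2.125 − 0.5·1.1875) × 0.5 = 0.7656 in².
0.6 F_u A_nv = 60.33 kips; 0.6 F_y A_gv = 73.12 kips → shear rupture governs the shear term.
R_n = 60.33 + 1.0 × 65 × 0.7656 = 110.1 kips.
Design strength φR_n = 0.75 × 110.1 = 82.6 kips.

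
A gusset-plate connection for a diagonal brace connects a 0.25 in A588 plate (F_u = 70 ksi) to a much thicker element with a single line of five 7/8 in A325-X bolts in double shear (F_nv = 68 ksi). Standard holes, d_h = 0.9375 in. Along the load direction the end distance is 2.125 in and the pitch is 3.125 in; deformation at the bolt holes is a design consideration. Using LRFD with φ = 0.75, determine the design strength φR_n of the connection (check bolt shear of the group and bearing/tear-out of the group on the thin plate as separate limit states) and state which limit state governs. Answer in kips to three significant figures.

136 kips (bearing governs)

Bolt shear: A_b = π·0.875²/4 = 0.6013 in²; R_n = 68 × 0.6013 × 5 × 2 = 408.9 kips → 0.75 × 408.9 = 307 kips.
Bearing (1.2 l_c t F_u ≤ 2.4 d t F_u): upper limit = 2.4·0.875·0.25·70 = 36.75 kips.
  Edge l_c = 2.125 − 0.9375/2 = 1.656 → r_n = 34.78 kips; interior l_c = 3.125 − 0.9375 = 2.188 → r_n = 36.75 kips.
  R_n,bearing = 1·34.78 + 4·36.75 = 181.8 kips → 0.75 × 181.8 = 136 kips.
Bearing governs: 136 kips.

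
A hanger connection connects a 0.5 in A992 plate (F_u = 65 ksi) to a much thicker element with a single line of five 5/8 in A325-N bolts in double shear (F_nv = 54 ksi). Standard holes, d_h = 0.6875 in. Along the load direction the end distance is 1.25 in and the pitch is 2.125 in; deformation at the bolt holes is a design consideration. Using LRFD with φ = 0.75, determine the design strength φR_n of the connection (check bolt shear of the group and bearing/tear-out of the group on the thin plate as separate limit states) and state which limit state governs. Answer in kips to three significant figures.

124 kips (bolt shear governs)

Bolt shear: A_b = π·0.625²/4 = 0.3068 in²; R_n = 54 × 0.3068 × 5 × 2 = 165.7 kips → 0.75 × 165.7 = 124 kips.
Bearing (1.2 l_c t F_u ≤ 2.4 d t F_u): upper limit = 2.4·0.625·0.5·65 = 48.75 kips.
  Edge l_c = 1.25 − 0.6875/2 = 0.9062 → r_n = 35.34 kips; interior l_c = 2.125 − 0.6875 = 1.438 → r_n = 48.75 kips.
  R_n,bearing = 1·35.34 + 4·48.75 = 230.3 kips → 0.75 × 230.3 = 173 kips.
Bolt shear governs: 124 kips.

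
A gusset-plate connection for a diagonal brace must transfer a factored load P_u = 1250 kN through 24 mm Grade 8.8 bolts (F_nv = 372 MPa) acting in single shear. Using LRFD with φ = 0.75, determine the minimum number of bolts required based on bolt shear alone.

10 bolts

A_b = π·24²/4 = 452.4 mm².
Per-bolt design strength φR_n = 0.75 × 372 × 452.4 × 1 / 1000 = 126.2 kN.
n ≥ 1250 / 126.2 = 9.904 → use 10 bolts.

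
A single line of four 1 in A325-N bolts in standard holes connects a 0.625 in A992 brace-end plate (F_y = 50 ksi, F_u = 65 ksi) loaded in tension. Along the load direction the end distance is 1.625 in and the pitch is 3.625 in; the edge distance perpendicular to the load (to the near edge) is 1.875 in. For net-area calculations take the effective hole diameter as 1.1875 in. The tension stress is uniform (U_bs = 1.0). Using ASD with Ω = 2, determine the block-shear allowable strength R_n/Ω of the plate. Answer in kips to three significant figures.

128 kips

Shear plane L_v = 1.625 + 3·3.625 = 12.5 in; A_gv = 12.5 × 0.625 = 7.812 in².
A_nv = (12.5 − 3.5·1.1875) × 0.625 = 5.215 in².
A_nt = (1.875 − 0.5·1.1875) × 0.625 = 0.8008 in².
0.6 F_u A_nv = 203.4 kips; 0.6 F_y A_gv = 234.4 kips → shear rupture governs the shear term.
R_n = 203.4 + 1.0 × 65 × 0.8008 = 255.4 kips.
Allowable strength R_n/Ω = 255.4 / 2 = 128 kips.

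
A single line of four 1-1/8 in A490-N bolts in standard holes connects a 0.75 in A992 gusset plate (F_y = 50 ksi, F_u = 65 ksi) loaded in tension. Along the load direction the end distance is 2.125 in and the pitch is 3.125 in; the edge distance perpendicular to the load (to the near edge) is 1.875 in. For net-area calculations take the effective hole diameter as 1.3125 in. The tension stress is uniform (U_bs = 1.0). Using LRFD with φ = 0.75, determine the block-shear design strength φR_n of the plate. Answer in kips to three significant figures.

196 kips

Shear plane L_v = 2.125 + 3·3.125 = 11.5 in; A_gv = 11.5 × 0.75 = 8.625 in².
A_nv = (11.5 − 3.5·1.3125) × 0.75 = 5.18 in².
A_nt = (1.875 − 0.5·1.3125) × 0.75 = 0.9141 in².
0.6 F_u A_nv = 202 kips; 0.6 F_y A_gv = 258.8 kips → shear rupture governs the shear term.
R_n = 202 + 1.0 × 65 × 0.9141 = 261.4 kips.
Design strength φR_n = 0.75 × 261.4 = 196 kips.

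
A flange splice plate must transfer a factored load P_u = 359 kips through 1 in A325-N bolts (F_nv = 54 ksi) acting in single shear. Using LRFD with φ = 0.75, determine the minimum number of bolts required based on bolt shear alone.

12 bolts

A_b = π·1²/4 = 0.7854 in².
Per-bolt design strength φR_n = 0.75 × 54 × 0.7854 × 1 = 31.81 kips.
n ≥ 359 / 31.81 = 11.29 → use 12 bolts.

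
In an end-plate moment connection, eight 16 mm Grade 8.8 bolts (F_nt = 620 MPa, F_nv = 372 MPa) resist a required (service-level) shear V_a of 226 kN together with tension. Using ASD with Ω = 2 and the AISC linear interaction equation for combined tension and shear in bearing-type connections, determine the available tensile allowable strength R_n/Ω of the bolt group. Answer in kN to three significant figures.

A_b = π·16²/4 = 201.1 mm²; f_rv = 226 × 1000 / (8 × 201.1) = 140.5 MPa.
F'_nt = 1.3 F_nt − (Ω F_nt / F_nv) f_rv = 1.3·620 − (2·620/372)·140.5 = 337.7 MPa, capped at F_nt → F'_nt = 337.7 MPa.
R_n = F'_nt · A_b · n = 337.7 × 201.1 × 8 / 1000 = 543.1 kN.
Allowable strength R_n/Ω = 543.1 / 2 = 272 kN.

272 kN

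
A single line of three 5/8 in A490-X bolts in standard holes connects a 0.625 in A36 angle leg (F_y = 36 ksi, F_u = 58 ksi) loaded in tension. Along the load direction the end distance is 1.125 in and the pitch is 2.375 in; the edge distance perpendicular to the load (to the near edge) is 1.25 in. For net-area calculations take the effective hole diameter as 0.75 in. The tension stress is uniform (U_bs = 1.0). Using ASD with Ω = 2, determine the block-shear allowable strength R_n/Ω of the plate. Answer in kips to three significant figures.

55.5 kips

Shear plane L_v = 1.125 + 2·2.375 = 5.875 in; A_gv = 5.875 × 0.625 = 3.672 in².
A_nv = (5.875 − 2.5·0.75) × 0.625 = 2.5 in².
A_nt = (1.25 − 0.5·0.75) × 0.625 = 0.5469 in².
0.6 F_u A_nv = 87 kips; 0.6 F_y A_gv = 79.31 kips → shear yielding governs the shear term.
R_n = 79.31 + 1.0 × 58 × 0.5469 = 111 kips.
Allowable strength R_n/Ω = 111 / 2 = 55.5 kips.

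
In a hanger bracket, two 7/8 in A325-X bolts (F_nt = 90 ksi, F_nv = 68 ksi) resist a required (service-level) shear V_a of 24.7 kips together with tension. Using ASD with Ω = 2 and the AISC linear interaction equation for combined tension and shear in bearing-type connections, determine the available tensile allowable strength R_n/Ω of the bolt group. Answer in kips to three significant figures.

37.7 kips

A_b = π·0.875²/4 = 0.6013 in²; f_rv = 24.7 / (2 × 0.6013) = 20.54 ksi.
F'_nt = 1.3 F_nt − (Ω F_nt / F_nv) f_rv = 1.3·90 − (2·90/68)·20.54 = 62.63 ksi, capped at F_nt → F'_nt = 62.63 ksi.
R_n = F'_nt · A_b · n = 62.63 × 0.6013 × 2 = 75.33 kips.
Allowable strength R_n/Ω = 75.33 / 2 = 37.7 kips.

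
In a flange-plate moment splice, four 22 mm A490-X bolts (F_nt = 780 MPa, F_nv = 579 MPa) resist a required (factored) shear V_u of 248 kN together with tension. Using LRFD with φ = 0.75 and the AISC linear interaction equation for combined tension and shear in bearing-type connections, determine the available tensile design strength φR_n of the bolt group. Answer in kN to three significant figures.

A_b = π·22²/4 = 380.1 mm²; f_rv = 248 × 1000 / (4 × 380.1) = 163.1 MPa.
F'_nt = 1.3 F_nt − (F_nt / φF_nv) f_rv = 1.3·780 − (780/(0.75·579))·163.1 = 721 MPa, capped at F_nt → F'_nt = 721 MPa.
R_n = F'_nt · A_b · n = 721 × 380.1 × 4 / 1000 = 1096 kN.
Design strength φR_n = 0.75 × 1096 = 822 kN.

822 kN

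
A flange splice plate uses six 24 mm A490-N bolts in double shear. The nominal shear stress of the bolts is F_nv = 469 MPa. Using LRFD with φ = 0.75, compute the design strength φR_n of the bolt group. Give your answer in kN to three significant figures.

A_b = π × 24² / 4 = 452.4 mm².
R_n = F_nv · A_b · n · n_s = 469 × 452.4 × 6 × 2 / 1000 = 2546 kN.
Design strength φR_n = 0.75 × 2546 = 1910 kN.

1910 kN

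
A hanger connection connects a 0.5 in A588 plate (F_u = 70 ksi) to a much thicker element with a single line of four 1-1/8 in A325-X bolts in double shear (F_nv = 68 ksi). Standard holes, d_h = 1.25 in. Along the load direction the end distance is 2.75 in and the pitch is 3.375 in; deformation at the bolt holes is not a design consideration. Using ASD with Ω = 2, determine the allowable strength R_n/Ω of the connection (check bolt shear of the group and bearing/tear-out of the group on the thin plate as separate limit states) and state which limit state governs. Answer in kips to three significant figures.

Bolt shear: A_b = π·1.125²/4 = 0.994 in²; R_n = 68 × 0.994 × 4 × 2 = 540.7 kips → 540.7 / 2 = 270 kips.
Bearing (1.5 l_c t F_u ≤ 3.0 d t F_u): upper limit = 3.0·1.125·0.5·70 = 118.1 kips.
  Edge l_c = 2.75 − 1.25/2 = 2.125 → r_n = 111.6 kips; interior l_c = 3.375 − 1.25 = 2.125 → r_n = 111.6 kips.
  R_n,bearing = 1·111.6 + 3·111.6 = 446.2 kips → 446.2 / 2 = 223 kips.
Bearing governs: 223 kips.

223 kips (bearing governs)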